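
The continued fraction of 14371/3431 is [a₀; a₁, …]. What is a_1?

14371 = 4·3431 + 647   →  a_0 = 4
3431 = 5·647 + 196   →  a_1 = 5

5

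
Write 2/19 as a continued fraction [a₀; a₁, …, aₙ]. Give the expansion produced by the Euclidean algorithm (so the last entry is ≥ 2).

2 = 0·19 + 2
19 = 9·2 + 1
2 = 2·1 + 0  (stop)
So 2/19 = [0; 9, 2].

[0; 9, 2]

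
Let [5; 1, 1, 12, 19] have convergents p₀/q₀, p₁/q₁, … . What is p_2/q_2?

Using pₖ = aₖpₖ₋₁ + pₖ₋₂, qₖ = aₖqₖ₋₁ + qₖ₋₂ (with p₋₁=1, p₋₂=0, q₋₁=0, q₋₂=1):
  k=0: a=5, p=5, q=1
  k=1: a=1, p=6, q=1
  k=2: a=1, p=11, q=2

11/2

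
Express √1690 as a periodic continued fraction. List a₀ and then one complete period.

[41; 9, 8, 9, 82]

a₀ = ⌊√1690⌋ = 41.
With m₀=0, d₀=1 and mₖ₊₁ = dₖaₖ − mₖ, dₖ₊₁ = (n − mₖ₊₁²)/dₖ, aₖ₊₁ = ⌊(a₀+mₖ₊₁)/dₖ₊₁⌋:
  k=1: m=41, d=9, a=9
  k=2: m=40, d=10, a=8
  k=3: m=40, d=9, a=9
  k=4: m=41, d=1, a=82
d=1 and a=2a₀=82 at k=4, so the next step gives (m, d) = (41, 9) again — its k=1 value — and the period has length 4.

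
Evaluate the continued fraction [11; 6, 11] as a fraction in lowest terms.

748/67

Fold from the inside: start with 11/1.
  6 + 1/11 = 67/11
  11 + 11/67 = 748/67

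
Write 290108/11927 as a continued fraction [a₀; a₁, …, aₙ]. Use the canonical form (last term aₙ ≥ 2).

[24; 3, 11, 8, 14, 3]

290108 = 24×11927 + 3860
11927 = 3×3860 + 347
3860 = 11×347 + 43
347 = 8×43 + 3
43 = 14×3 + 1
3 = 3×1 + 0  (stop)
So 290108/11927 = [24; 3, 11, 8, 14, 3].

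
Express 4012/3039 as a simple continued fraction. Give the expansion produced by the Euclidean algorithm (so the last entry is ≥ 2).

[1; 3, 8, 9, 4, 3]

4012 = 1*3039 + 973
3039 = 3*973 + 120
973 = 8*120 + 13
120 = 9*13 + 3
13 = 4*3 + 1
3 = 3*1 + 0  (stop)
So 4012/3039 = [1; 3, 8, 9, 4, 3].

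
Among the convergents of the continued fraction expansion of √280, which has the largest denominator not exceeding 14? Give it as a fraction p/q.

√280 = [16; 1, 2, 1, 2, 1, 32, …] (period length 6).
Convergents:
  p_0/q_0 = 16/1
  p_1/q_1 = 17/1
  p_2/q_2 = 50/3
  p_3/q_3 = 67/4
  p_4/q_4 = 184/11
  p_5/q_5 = 251/15
q_4 = 11 ≤ 14 < 15 = q_5, so the answer is 184/11.

184/11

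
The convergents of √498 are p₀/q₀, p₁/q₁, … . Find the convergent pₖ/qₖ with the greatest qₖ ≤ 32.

√498 = [22; 3, 6, 22, 6, 3, 44, …] (period length 6).
Convergents:
  p_0/q_0 = 22/1
  p_1/q_1 = 67/3
  p_2/q_2 = 424/19
  p_3/q_3 = 9395/421
q_2 = 19 ≤ 32 < 421 = q_3, so the answer is 424/19.

424/19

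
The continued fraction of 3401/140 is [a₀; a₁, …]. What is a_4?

2

3401 = 24·140 + 41   →  a_0 = 24
140 = 3·41 + 17   →  a_1 = 3
41 = 2·17 + 7   →  a_2 = 2
17 = 2·7 + 3   →  a_3 = 2
7 = 2·3 + 1   →  a_4 = 2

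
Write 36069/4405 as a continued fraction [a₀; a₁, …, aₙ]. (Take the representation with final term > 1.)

[8; 5, 3, 5, 3, 3, 1, 3]

36069 = 8*4405 + 829
4405 = 5*829 + 260
829 = 3*260 + 49
260 = 5*49 + 15
49 = 3*15 + 4
15 = 3*4 + 3
4 = 1*3 + 1
3 = 3*1 + 0  (stop)
So 36069/4405 = [8; 5, 3, 5, 3, 3, 1, 3].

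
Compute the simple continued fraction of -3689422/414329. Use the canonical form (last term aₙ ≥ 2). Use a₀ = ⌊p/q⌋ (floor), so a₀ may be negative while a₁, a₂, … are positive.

-3689422 = -9·414329 + 39539
414329 = 10·39539 + 18939
39539 = 2·18939 + 1661
18939 = 11·1661 + 668
1661 = 2·668 + 325
668 = 2·325 + 18
325 = 18·18 + 1
18 = 18·1 + 0  (stop)
So -3689422/414329 = [-9; 10, 2, 11, 2, 2, 18, 18].

[-9; 10, 2, 11, 2, 2, 18, 18]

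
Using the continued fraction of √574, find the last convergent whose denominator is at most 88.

575/24

√574 = [23; 1, 22, 1, 46, …] (period length 4).
Convergents:
  p_0/q_0 = 23/1
  p_1/q_1 = 24/1
  p_2/q_2 = 551/23
  p_3/q_3 = 575/24
  p_4/q_4 = 27001/1127
q_3 = 24 ≤ 88 < 1127 = q_4, so the answer is 575/24.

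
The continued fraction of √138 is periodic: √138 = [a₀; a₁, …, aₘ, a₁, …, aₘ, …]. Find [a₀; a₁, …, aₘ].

a₀ = ⌊√138⌋ = 11.
With m₀=0, d₀=1 and mₖ₊₁ = dₖaₖ − mₖ, dₖ₊₁ = (n − mₖ₊₁²)/dₖ, aₖ₊₁ = ⌊(a₀+mₖ₊₁)/dₖ₊₁⌋:
  k=1: m=11, d=17, a=1
  k=2: m=6, d=6, a=2
  k=3: m=6, d=17, a=1
  k=4: m=11, d=1, a=22
d=1 and a=2a₀=22 at k=4, so the next step gives (m, d) = (11, 17) again — its k=1 value — and the period has length 4.

[11; 1, 2, 1, 22]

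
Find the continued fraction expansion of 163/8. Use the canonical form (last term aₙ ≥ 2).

[20; 2, 1, 2]

163 = 20×8 + 3
8 = 2×3 + 2
3 = 1×2 + 1
2 = 2×1 + 0  (stop)
So 163/8 = [20; 2, 1, 2].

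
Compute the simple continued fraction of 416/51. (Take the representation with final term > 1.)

[8; 6, 2, 1, 2]

416 = 8*51 + 8
51 = 6*8 + 3
8 = 2*3 + 2
3 = 1*2 + 1
2 = 2*1 + 0  (stop)
So 416/51 = [8; 6, 2, 1, 2].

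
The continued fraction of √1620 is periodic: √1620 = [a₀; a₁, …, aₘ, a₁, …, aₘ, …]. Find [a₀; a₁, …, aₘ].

[40; 4, 80]

a₀ = ⌊√1620⌋ = 40.
With m₀=0, d₀=1 and mₖ₊₁ = dₖaₖ − mₖ, dₖ₊₁ = (n − mₖ₊₁²)/dₖ, aₖ₊₁ = ⌊(a₀+mₖ₊₁)/dₖ₊₁⌋:
  k=1: m=40, d=20, a=4
  k=2: m=40, d=1, a=80
d=1 and a=2a₀=80 at k=2, so the next step gives (m, d) = (40, 20) again — its k=1 value — and the period has length 2.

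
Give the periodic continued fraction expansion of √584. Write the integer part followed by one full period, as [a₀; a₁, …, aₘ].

a₀ = ⌊√584⌋ = 24.
With m₀=0, d₀=1 and mₖ₊₁ = dₖaₖ − mₖ, dₖ₊₁ = (n − mₖ₊₁²)/dₖ, aₖ₊₁ = ⌊(a₀+mₖ₊₁)/dₖ₊₁⌋:
  k=1: m=24, d=8, a=6
  k=2: m=24, d=1, a=48
d=1 and a=2a₀=48 at k=2, so the next step gives (m, d) = (24, 8) again — its k=1 value — and the period has length 2.

[24; 6, 48]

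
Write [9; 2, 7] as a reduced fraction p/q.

142/15

Using pₖ = aₖpₖ₋₁ + pₖ₋₂ and qₖ = aₖqₖ₋₁ + qₖ₋₂:
  k=0: a=9, p=9, q=1
  k=1: a=2, p=19, q=2
  k=2: a=7, p=142, q=15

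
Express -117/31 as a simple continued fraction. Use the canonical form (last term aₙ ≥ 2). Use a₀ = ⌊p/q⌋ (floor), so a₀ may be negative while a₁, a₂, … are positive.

[-4; 4, 2, 3]

-117 = -4×31 + 7
31 = 4×7 + 3
7 = 2×3 + 1
3 = 3×1 + 0  (stop)
So -117/31 = [-4; 4, 2, 3].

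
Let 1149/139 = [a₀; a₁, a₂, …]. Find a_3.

1149 = 8·139 + 37   →  a_0 = 8
139 = 3·37 + 28   →  a_1 = 3
37 = 1·28 + 9   →  a_2 = 1
28 = 3·9 + 1   →  a_3 = 3

3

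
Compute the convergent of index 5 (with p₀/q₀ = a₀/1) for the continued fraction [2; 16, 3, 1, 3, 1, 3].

637/309

Using pₖ = aₖpₖ₋₁ + pₖ₋₂, qₖ = aₖqₖ₋₁ + qₖ₋₂ (with p₋₁=1, p₋₂=0, q₋₁=0, q₋₂=1):
  k=0: a=2, p=2, q=1
  k=1: a=16, p=33, q=16
  k=2: a=3, p=101, q=49
  k=3: a=1, p=134, q=65
  k=4: a=3, p=503, q=244
  k=5: a=1, p=637, q=309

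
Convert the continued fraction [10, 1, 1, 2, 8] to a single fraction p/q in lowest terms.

Using pₖ = aₖpₖ₋₁ + pₖ₋₂ and qₖ = aₖqₖ₋₁ + qₖ₋₂:
  k=0: a=10, p=10, q=1
  k=1: a=1, p=11, q=1
  k=2: a=1, p=21, q=2
  k=3: a=2, p=53, q=5
  k=4: a=8, p=445, q=42

445/42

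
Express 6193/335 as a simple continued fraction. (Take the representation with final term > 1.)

6193 = 18×335 + 163
335 = 2×163 + 9
163 = 18×9 + 1
9 = 9×1 + 0  (stop)
So 6193/335 = [18; 2, 18, 9].

[18; 2, 18, 9]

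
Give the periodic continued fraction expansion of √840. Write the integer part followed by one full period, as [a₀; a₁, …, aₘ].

[28; 1, 56]

a₀ = ⌊√840⌋ = 28.
With m₀=0, d₀=1 and mₖ₊₁ = dₖaₖ − mₖ, dₖ₊₁ = (n − mₖ₊₁²)/dₖ, aₖ₊₁ = ⌊(a₀+mₖ₊₁)/dₖ₊₁⌋:
  k=1: m=28, d=56, a=1
  k=2: m=28, d=1, a=56
d=1 and a=2a₀=56 at k=2, so the next step gives (m, d) = (28, 56) again — its k=1 value — and the period has length 2.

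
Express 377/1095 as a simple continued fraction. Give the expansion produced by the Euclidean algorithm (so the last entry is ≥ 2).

377 = 0*1095 + 377
1095 = 2*377 + 341
377 = 1*341 + 36
341 = 9*36 + 17
36 = 2*17 + 2
17 = 8*2 + 1
2 = 2*1 + 0  (stop)
So 377/1095 = [0; 2, 1, 9, 2, 8, 2].

[0; 2, 1, 9, 2, 8, 2]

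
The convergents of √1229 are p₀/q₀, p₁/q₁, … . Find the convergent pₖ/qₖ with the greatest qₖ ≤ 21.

√1229 = [35; 17, 1, 1, 17, 70, …] (period length 5).
Convergents:
  p_0/q_0 = 35/1
  p_1/q_1 = 596/17
  p_2/q_2 = 631/18
  p_3/q_3 = 1227/35
q_2 = 18 ≤ 21 < 35 = q_3, so the answer is 631/18.

631/18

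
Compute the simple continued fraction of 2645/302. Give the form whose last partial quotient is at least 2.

2645 = 8*302 + 229
302 = 1*229 + 73
229 = 3*73 + 10
73 = 7*10 + 3
10 = 3*3 + 1
3 = 3*1 + 0  (stop)
So 2645/302 = [8; 1, 3, 7, 3, 3].

[8; 1, 3, 7, 3, 3]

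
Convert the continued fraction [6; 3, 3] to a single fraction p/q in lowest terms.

63/10

Fold from the inside: start with 3/1.
  3 + 1/3 = 10/3
  6 + 3/10 = 63/10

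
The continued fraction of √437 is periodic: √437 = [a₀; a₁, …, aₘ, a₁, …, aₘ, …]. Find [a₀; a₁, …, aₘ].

a₀ = ⌊√437⌋ = 20.
With m₀=0, d₀=1 and mₖ₊₁ = dₖaₖ − mₖ, dₖ₊₁ = (n − mₖ₊₁²)/dₖ, aₖ₊₁ = ⌊(a₀+mₖ₊₁)/dₖ₊₁⌋:
  k=1: m=20, d=37, a=1
  k=2: m=17, d=4, a=9
  k=3: m=19, d=19, a=2
  k=4: m=19, d=4, a=9
  k=5: m=17, d=37, a=1
  k=6: m=20, d=1, a=40
d=1 and a=2a₀=40 at k=6, so the next step gives (m, d) = (20, 37) again — its k=1 value — and the period has length 6.

[20; 1, 9, 2, 9, 1, 40]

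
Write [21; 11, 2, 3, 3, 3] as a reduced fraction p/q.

Using pₖ = aₖpₖ₋₁ + pₖ₋₂ and qₖ = aₖqₖ₋₁ + qₖ₋₂:
  k=0: a=21, p=21, q=1
  k=1: a=11, p=232, q=11
  k=2: a=2, p=485, q=23
  k=3: a=3, p=1687, q=80
  k=4: a=3, p=5546, q=263
  k=5: a=3, p=18325, q=869

18325/869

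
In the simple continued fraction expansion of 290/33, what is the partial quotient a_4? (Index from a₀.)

290 = 8·33 + 26   →  a_0 = 8
33 = 1·26 + 7   →  a_1 = 1
26 = 3·7 + 5   →  a_2 = 3
7 = 1·5 + 2   →  a_3 = 1
5 = 2·2 + 1   →  a_4 = 2

2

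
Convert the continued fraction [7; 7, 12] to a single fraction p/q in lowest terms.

607/85

Using pₖ = aₖpₖ₋₁ + pₖ₋₂ and qₖ = aₖqₖ₋₁ + qₖ₋₂:
  k=0: a=7, p=7, q=1
  k=1: a=7, p=50, q=7
  k=2: a=12, p=607, q=85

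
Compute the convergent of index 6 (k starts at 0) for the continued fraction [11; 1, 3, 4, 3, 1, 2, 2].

Using pₖ = aₖpₖ₋₁ + pₖ₋₂, qₖ = aₖqₖ₋₁ + qₖ₋₂ (with p₋₁=1, p₋₂=0, q₋₁=0, q₋₂=1):
  k=0: a=11, p=11, q=1
  k=1: a=1, p=12, q=1
  k=2: a=3, p=47, q=4
  k=3: a=4, p=200, q=17
  k=4: a=3, p=647, q=55
  k=5: a=1, p=847, q=72
  k=6: a=2, p=2341, q=199

2341/199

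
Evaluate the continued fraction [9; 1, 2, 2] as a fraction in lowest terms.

Using pₖ = aₖpₖ₋₁ + pₖ₋₂ and qₖ = aₖqₖ₋₁ + qₖ₋₂:
  k=0: a=9, p=9, q=1
  k=1: a=1, p=10, q=1
  k=2: a=2, p=29, q=3
  k=3: a=2, p=68, q=7

68/7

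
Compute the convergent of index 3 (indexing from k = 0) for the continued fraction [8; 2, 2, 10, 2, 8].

Using pₖ = aₖpₖ₋₁ + pₖ₋₂, qₖ = aₖqₖ₋₁ + qₖ₋₂ (with p₋₁=1, p₋₂=0, q₋₁=0, q₋₂=1):
  k=0: a=8, p=8, q=1
  k=1: a=2, p=17, q=2
  k=2: a=2, p=42, q=5
  k=3: a=10, p=437, q=52

437/52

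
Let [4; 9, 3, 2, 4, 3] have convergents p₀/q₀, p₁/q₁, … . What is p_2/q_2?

115/28

Using pₖ = aₖpₖ₋₁ + pₖ₋₂, qₖ = aₖqₖ₋₁ + qₖ₋₂ (with p₋₁=1, p₋₂=0, q₋₁=0, q₋₂=1):
  k=0: a=4, p=4, q=1
  k=1: a=9, p=37, q=9
  k=2: a=3, p=115, q=28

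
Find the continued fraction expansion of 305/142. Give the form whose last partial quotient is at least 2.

[2; 6, 1, 3, 5]

305 = 2*142 + 21
142 = 6*21 + 16
21 = 1*16 + 5
16 = 3*5 + 1
5 = 5*1 + 0  (stop)
So 305/142 = [2; 6, 1, 3, 5].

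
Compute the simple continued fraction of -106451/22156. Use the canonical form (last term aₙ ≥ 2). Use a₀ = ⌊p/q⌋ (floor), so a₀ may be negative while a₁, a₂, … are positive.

-106451 = -5×22156 + 4329
22156 = 5×4329 + 511
4329 = 8×511 + 241
511 = 2×241 + 29
241 = 8×29 + 9
29 = 3×9 + 2
9 = 4×2 + 1
2 = 2×1 + 0  (stop)
So -106451/22156 = [-5; 5, 8, 2, 8, 3, 4, 2].

[-5; 5, 8, 2, 8, 3, 4, 2]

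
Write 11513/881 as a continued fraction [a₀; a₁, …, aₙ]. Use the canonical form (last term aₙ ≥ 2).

11513 = 13·881 + 60
881 = 14·60 + 41
60 = 1·41 + 19
41 = 2·19 + 3
19 = 6·3 + 1
3 = 3·1 + 0  (stop)
So 11513/881 = [13; 14, 1, 2, 6, 3].

[13; 14, 1, 2, 6, 3]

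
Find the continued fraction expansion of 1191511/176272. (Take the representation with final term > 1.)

[6; 1, 3, 6, 3, 18, 8, 15]

1191511 = 6·176272 + 133879
176272 = 1·133879 + 42393
133879 = 3·42393 + 6700
42393 = 6·6700 + 2193
6700 = 3·2193 + 121
2193 = 18·121 + 15
121 = 8·15 + 1
15 = 15·1 + 0  (stop)
So 1191511/176272 = [6; 1, 3, 6, 3, 18, 8, 15].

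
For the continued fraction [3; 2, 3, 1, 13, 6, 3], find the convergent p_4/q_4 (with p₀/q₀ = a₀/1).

427/124

Using pₖ = aₖpₖ₋₁ + pₖ₋₂, qₖ = aₖqₖ₋₁ + qₖ₋₂ (with p₋₁=1, p₋₂=0, q₋₁=0, q₋₂=1):
  k=0: a=3, p=3, q=1
  k=1: a=2, p=7, q=2
  k=2: a=3, p=24, q=7
  k=3: a=1, p=31, q=9
  k=4: a=13, p=427, q=124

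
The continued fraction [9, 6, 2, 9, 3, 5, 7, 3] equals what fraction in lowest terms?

Using pₖ = aₖpₖ₋₁ + pₖ₋₂ and qₖ = aₖqₖ₋₁ + qₖ₋₂:
  k=0: a=9, p=9, q=1
  k=1: a=6, p=55, q=6
  k=2: a=2, p=119, q=13
  k=3: a=9, p=1126, q=123
  k=4: a=3, p=3497, q=382
  k=5: a=5, p=18611, q=2033
  k=6: a=7, p=133774, q=14613
  k=7: a=3, p=419933, q=45872

419933/45872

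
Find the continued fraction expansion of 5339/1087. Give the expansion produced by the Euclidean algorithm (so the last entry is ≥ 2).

5339 = 4·1087 + 991
1087 = 1·991 + 96
991 = 10·96 + 31
96 = 3·31 + 3
31 = 10·3 + 1
3 = 3·1 + 0  (stop)
So 5339/1087 = [4; 1, 10, 3, 10, 3].

[4; 1, 10, 3, 10, 3]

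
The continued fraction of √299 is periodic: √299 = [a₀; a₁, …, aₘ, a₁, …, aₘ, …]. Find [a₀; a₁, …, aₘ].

a₀ = ⌊√299⌋ = 17.

[17; 3, 2, 3, 34]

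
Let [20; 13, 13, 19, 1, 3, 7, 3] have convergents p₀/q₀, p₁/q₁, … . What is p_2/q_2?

3413/170

Using pₖ = aₖpₖ₋₁ + pₖ₋₂, qₖ = aₖqₖ₋₁ + qₖ₋₂ (with p₋₁=1, p₋₂=0, q₋₁=0, q₋₂=1):
  k=0: a=20, p=20, q=1
  k=1: a=13, p=261, q=13
  k=2: a=13, p=3413, q=170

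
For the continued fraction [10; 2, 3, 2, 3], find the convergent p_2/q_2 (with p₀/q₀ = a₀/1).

Using pₖ = aₖpₖ₋₁ + pₖ₋₂, qₖ = aₖqₖ₋₁ + qₖ₋₂ (with p₋₁=1, p₋₂=0, q₋₁=0, q₋₂=1):
  k=0: a=10, p=10, q=1
  k=1: a=2, p=21, q=2
  k=2: a=3, p=73, q=7

73/7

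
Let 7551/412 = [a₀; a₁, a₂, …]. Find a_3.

3

7551 = 18·412 + 135   →  a_0 = 18
412 = 3·135 + 7   →  a_1 = 3
135 = 19·7 + 2   →  a_2 = 19
7 = 3·2 + 1   →  a_3 = 3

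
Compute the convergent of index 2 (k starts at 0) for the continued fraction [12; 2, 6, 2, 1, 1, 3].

Using pₖ = aₖpₖ₋₁ + pₖ₋₂, qₖ = aₖqₖ₋₁ + qₖ₋₂ (with p₋₁=1, p₋₂=0, q₋₁=0, q₋₂=1):
  k=0: a=12, p=12, q=1
  k=1: a=2, p=25, q=2
  k=2: a=6, p=162, q=13

162/13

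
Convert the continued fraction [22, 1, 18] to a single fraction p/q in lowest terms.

Using pₖ = aₖpₖ₋₁ + pₖ₋₂ and qₖ = aₖqₖ₋₁ + qₖ₋₂:
  k=0: a=22, p=22, q=1
  k=1: a=1, p=23, q=1
  k=2: a=18, p=436, q=19

436/19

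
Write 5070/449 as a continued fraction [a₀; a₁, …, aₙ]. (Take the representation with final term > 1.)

5070 = 11×449 + 131
449 = 3×131 + 56
131 = 2×56 + 19
56 = 2×19 + 18
19 = 1×18 + 1
18 = 18×1 + 0  (stop)
So 5070/449 = [11; 3, 2, 2, 1, 18].

[11; 3, 2, 2, 1, 18]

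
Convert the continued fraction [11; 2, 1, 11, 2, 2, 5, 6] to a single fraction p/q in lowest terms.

68611/6049

Fold from the inside: start with 6/1.
  5 + 1/6 = 31/6
  2 + 6/31 = 68/31
  2 + 31/68 = 167/68
  11 + 68/167 = 1905/167
  1 + 167/1905 = 2072/1905
  2 + 1905/2072 = 6049/2072
  11 + 2072/6049 = 68611/6049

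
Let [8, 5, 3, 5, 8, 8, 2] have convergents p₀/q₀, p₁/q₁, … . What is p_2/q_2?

Using pₖ = aₖpₖ₋₁ + pₖ₋₂, qₖ = aₖqₖ₋₁ + qₖ₋₂ (with p₋₁=1, p₋₂=0, q₋₁=0, q₋₂=1):
  k=0: a=8, p=8, q=1
  k=1: a=5, p=41, q=5
  k=2: a=3, p=131, q=16

131/16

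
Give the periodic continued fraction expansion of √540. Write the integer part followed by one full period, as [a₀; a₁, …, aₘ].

[23; 4, 4, 1, 10, 1, 4, 4, 46]

a₀ = ⌊√540⌋ = 23.
With m₀=0, d₀=1 and mₖ₊₁ = dₖaₖ − mₖ, dₖ₊₁ = (n − mₖ₊₁²)/dₖ, aₖ₊₁ = ⌊(a₀+mₖ₊₁)/dₖ₊₁⌋:
  k=1: m=23, d=11, a=4
  k=2: m=21, d=9, a=4
  k=3: m=15, d=35, a=1
  k=4: m=20, d=4, a=10
  k=5: m=20, d=35, a=1
  k=6: m=15, d=9, a=4
  k=7: m=21, d=11, a=4
  k=8: m=23, d=1, a=46
d=1 and a=2a₀=46 at k=8, so the next step gives (m, d) = (23, 11) again — its k=1 value — and the period has length 8.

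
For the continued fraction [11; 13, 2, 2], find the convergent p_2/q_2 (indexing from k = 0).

299/27

Using pₖ = aₖpₖ₋₁ + pₖ₋₂, qₖ = aₖqₖ₋₁ + qₖ₋₂ (with p₋₁=1, p₋₂=0, q₋₁=0, q₋₂=1):
  k=0: a=11, p=11, q=1
  k=1: a=13, p=144, q=13
  k=2: a=2, p=299, q=27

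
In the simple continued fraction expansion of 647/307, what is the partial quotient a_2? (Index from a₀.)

3

647 = 2·307 + 33   →  a_0 = 2
307 = 9·33 + 10   →  a_1 = 9
33 = 3·10 + 3   →  a_2 = 3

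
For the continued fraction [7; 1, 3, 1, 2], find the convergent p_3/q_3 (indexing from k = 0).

39/5

Using pₖ = aₖpₖ₋₁ + pₖ₋₂, qₖ = aₖqₖ₋₁ + qₖ₋₂ (with p₋₁=1, p₋₂=0, q₋₁=0, q₋₂=1):
  k=0: a=7, p=7, q=1
  k=1: a=1, p=8, q=1
  k=2: a=3, p=31, q=4
  k=3: a=1, p=39, q=5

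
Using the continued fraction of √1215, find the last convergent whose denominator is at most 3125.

√1215 = [34; 1, 5, 1, 68, …] (period length 4).
Convergents:
  p_0/q_0 = 34/1
  p_1/q_1 = 35/1
  p_2/q_2 = 209/6
  p_3/q_3 = 244/7
  p_4/q_4 = 16801/482
  p_5/q_5 = 17045/489
  p_6/q_6 = 102026/2927
  p_7/q_7 = 119071/3416
q_6 = 2927 ≤ 3125 < 3416 = q_7, so the answer is 102026/2927.

102026/2927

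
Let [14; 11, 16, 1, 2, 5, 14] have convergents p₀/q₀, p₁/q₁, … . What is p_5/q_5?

41609/2953

Using pₖ = aₖpₖ₋₁ + pₖ₋₂, qₖ = aₖqₖ₋₁ + qₖ₋₂ (with p₋₁=1, p₋₂=0, q₋₁=0, q₋₂=1):
  k=0: a=14, p=14, q=1
  k=1: a=11, p=155, q=11
  k=2: a=16, p=2494, q=177
  k=3: a=1, p=2649, q=188
  k=4: a=2, p=7792, q=553
  k=5: a=5, p=41609, q=2953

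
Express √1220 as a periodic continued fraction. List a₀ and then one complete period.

a₀ = ⌊√1220⌋ = 34.
With m₀=0, d₀=1 and mₖ₊₁ = dₖaₖ − mₖ, dₖ₊₁ = (n − mₖ₊₁²)/dₖ, aₖ₊₁ = ⌊(a₀+mₖ₊₁)/dₖ₊₁⌋:
  k=1: m=34, d=64, a=1
  k=2: m=30, d=5, a=12
  k=3: m=30, d=64, a=1
  k=4: m=34, d=1, a=68
d=1 and a=2a₀=68 at k=4, so the next step gives (m, d) = (34, 64) again — its k=1 value — and the period has length 4.

[34; 1, 12, 1, 68]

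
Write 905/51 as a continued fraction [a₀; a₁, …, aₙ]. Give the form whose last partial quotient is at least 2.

[17; 1, 2, 1, 12]

905 = 17·51 + 38
51 = 1·38 + 13
38 = 2·13 + 12
13 = 1·12 + 1
12 = 12·1 + 0  (stop)
So 905/51 = [17; 1, 2, 1, 12].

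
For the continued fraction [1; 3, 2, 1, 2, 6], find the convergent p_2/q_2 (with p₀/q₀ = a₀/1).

9/7

Using pₖ = aₖpₖ₋₁ + pₖ₋₂, qₖ = aₖqₖ₋₁ + qₖ₋₂ (with p₋₁=1, p₋₂=0, q₋₁=0, q₋₂=1):
  k=0: a=1, p=1, q=1
  k=1: a=3, p=4, q=3
  k=2: a=2, p=9, q=7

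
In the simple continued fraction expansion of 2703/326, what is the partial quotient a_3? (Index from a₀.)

3

2703 = 8·326 + 95   →  a_0 = 8
326 = 3·95 + 41   →  a_1 = 3
95 = 2·41 + 13   →  a_2 = 2
41 = 3·13 + 2   →  a_3 = 3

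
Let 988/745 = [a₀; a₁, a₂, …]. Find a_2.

15

988 = 1·745 + 243   →  a_0 = 1
745 = 3·243 + 16   →  a_1 = 3
243 = 15·16 + 3   →  a_2 = 15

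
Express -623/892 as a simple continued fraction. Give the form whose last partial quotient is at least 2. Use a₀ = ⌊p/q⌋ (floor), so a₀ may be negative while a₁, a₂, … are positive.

[-1; 3, 3, 6, 14]

-623 = -1·892 + 269
892 = 3·269 + 85
269 = 3·85 + 14
85 = 6·14 + 1
14 = 14·1 + 0  (stop)
So -623/892 = [-1; 3, 3, 6, 14].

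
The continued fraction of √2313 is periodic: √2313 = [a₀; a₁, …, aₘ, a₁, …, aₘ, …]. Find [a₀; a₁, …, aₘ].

[48; 10, 1, 2, 10, 2, 1, 10, 96]

a₀ = ⌊√2313⌋ = 48.
With m₀=0, d₀=1 and mₖ₊₁ = dₖaₖ − mₖ, dₖ₊₁ = (n − mₖ₊₁²)/dₖ, aₖ₊₁ = ⌊(a₀+mₖ₊₁)/dₖ₊₁⌋:
  k=1: m=48, d=9, a=10
  k=2: m=42, d=61, a=1
  k=3: m=19, d=32, a=2
  k=4: m=45, d=9, a=10
  k=5: m=45, d=32, a=2
  k=6: m=19, d=61, a=1
  k=7: m=42, d=9, a=10
  k=8: m=48, d=1, a=96
d=1 and a=2a₀=96 at k=8, so the next step gives (m, d) = (48, 9) again — its k=1 value — and the period has length 8.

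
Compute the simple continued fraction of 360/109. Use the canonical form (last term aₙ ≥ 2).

[3; 3, 3, 3, 3]

360 = 3·109 + 33
109 = 3·33 + 10
33 = 3·10 + 3
10 = 3·3 + 1
3 = 3·1 + 0  (stop)
So 360/109 = [3; 3, 3, 3, 3].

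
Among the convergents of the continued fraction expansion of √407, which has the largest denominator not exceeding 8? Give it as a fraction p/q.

121/6

√407 = [20; 5, 1, 2, 1, 5, 40, …] (period length 6).
Convergents:
  p_0/q_0 = 20/1
  p_1/q_1 = 101/5
  p_2/q_2 = 121/6
  p_3/q_3 = 343/17
q_2 = 6 ≤ 8 < 17 = q_3, so the answer is 121/6.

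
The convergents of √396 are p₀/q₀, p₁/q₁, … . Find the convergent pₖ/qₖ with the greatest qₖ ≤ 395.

√396 = [19; 1, 8, 1, 38, …] (period length 4).
Convergents:
  p_0/q_0 = 19/1
  p_1/q_1 = 20/1
  p_2/q_2 = 179/9
  p_3/q_3 = 199/10
  p_4/q_4 = 7741/389
  p_5/q_5 = 7940/399
q_4 = 389 ≤ 395 < 399 = q_5, so the answer is 7741/389.

7741/389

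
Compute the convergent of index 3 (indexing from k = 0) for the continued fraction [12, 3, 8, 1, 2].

Using pₖ = aₖpₖ₋₁ + pₖ₋₂, qₖ = aₖqₖ₋₁ + qₖ₋₂ (with p₋₁=1, p₋₂=0, q₋₁=0, q₋₂=1):
  k=0: a=12, p=12, q=1
  k=1: a=3, p=37, q=3
  k=2: a=8, p=308, q=25
  k=3: a=1, p=345, q=28

345/28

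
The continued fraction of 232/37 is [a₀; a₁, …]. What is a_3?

232 = 6·37 + 10   →  a_0 = 6
37 = 3·10 + 7   →  a_1 = 3
10 = 1·7 + 3   →  a_2 = 1
7 = 2·3 + 1   →  a_3 = 2

2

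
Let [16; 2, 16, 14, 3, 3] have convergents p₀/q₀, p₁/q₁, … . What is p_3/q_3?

7649/464

Using pₖ = aₖpₖ₋₁ + pₖ₋₂, qₖ = aₖqₖ₋₁ + qₖ₋₂ (with p₋₁=1, p₋₂=0, q₋₁=0, q₋₂=1):
  k=0: a=16, p=16, q=1
  k=1: a=2, p=33, q=2
  k=2: a=16, p=544, q=33
  k=3: a=14, p=7649, q=464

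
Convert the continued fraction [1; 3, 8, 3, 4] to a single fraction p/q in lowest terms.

Using pₖ = aₖpₖ₋₁ + pₖ₋₂ and qₖ = aₖqₖ₋₁ + qₖ₋₂:
  k=0: a=1, p=1, q=1
  k=1: a=3, p=4, q=3
  k=2: a=8, p=33, q=25
  k=3: a=3, p=103, q=78
  k=4: a=4, p=445, q=337

445/337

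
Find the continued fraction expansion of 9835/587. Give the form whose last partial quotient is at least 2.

9835 = 16×587 + 443
587 = 1×443 + 144
443 = 3×144 + 11
144 = 13×11 + 1
11 = 11×1 + 0  (stop)
So 9835/587 = [16; 1, 3, 13, 11].

[16; 1, 3, 13, 11]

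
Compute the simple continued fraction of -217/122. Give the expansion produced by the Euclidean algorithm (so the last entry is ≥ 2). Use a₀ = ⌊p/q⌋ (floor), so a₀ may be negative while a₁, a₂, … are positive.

[-2; 4, 1, 1, 13]

-217 = -2×122 + 27
122 = 4×27 + 14
27 = 1×14 + 13
14 = 1×13 + 1
13 = 13×1 + 0  (stop)
So -217/122 = [-2; 4, 1, 1, 13].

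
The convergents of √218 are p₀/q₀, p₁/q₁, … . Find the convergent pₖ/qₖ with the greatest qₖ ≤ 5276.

√218 = [14; 1, 3, 3, 1, 28, …] (period length 5).
Convergents:
  p_0/q_0 = 14/1
  p_1/q_1 = 15/1
  p_2/q_2 = 59/4
  p_3/q_3 = 192/13
  p_4/q_4 = 251/17
  p_5/q_5 = 7220/489
  p_6/q_6 = 7471/506
  p_7/q_7 = 29633/2007
  p_8/q_8 = 96370/6527
q_7 = 2007 ≤ 5276 < 6527 = q_8, so the answer is 29633/2007.

29633/2007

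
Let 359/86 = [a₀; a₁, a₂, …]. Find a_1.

5

359 = 4·86 + 15   →  a_0 = 4
86 = 5·15 + 11   →  a_1 = 5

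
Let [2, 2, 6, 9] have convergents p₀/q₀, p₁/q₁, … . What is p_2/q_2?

Using pₖ = aₖpₖ₋₁ + pₖ₋₂, qₖ = aₖqₖ₋₁ + qₖ₋₂ (with p₋₁=1, p₋₂=0, q₋₁=0, q₋₂=1):
  k=0: a=2, p=2, q=1
  k=1: a=2, p=5, q=2
  k=2: a=6, p=32, q=13

32/13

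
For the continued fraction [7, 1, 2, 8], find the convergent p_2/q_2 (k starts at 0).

Using pₖ = aₖpₖ₋₁ + pₖ₋₂, qₖ = aₖqₖ₋₁ + qₖ₋₂ (with p₋₁=1, p₋₂=0, q₋₁=0, q₋₂=1):
  k=0: a=7, p=7, q=1
  k=1: a=1, p=8, q=1
  k=2: a=2, p=23, q=3

23/3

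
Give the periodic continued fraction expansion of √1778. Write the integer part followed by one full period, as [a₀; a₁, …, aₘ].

[42; 6, 84]

a₀ = ⌊√1778⌋ = 42.
With m₀=0, d₀=1 and mₖ₊₁ = dₖaₖ − mₖ, dₖ₊₁ = (n − mₖ₊₁²)/dₖ, aₖ₊₁ = ⌊(a₀+mₖ₊₁)/dₖ₊₁⌋:
  k=1: m=42, d=14, a=6
  k=2: m=42, d=1, a=84
d=1 and a=2a₀=84 at k=2, so the next step gives (m, d) = (42, 14) again — its k=1 value — and the period has length 2.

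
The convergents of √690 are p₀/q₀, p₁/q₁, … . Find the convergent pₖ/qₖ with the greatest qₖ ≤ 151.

1471/56

√690 = [26; 3, 1, 2, 1, 3, 52, …] (period length 6).
Convergents:
  p_0/q_0 = 26/1
  p_1/q_1 = 79/3
  p_2/q_2 = 105/4
  p_3/q_3 = 289/11
  p_4/q_4 = 394/15
  p_5/q_5 = 1471/56
  p_6/q_6 = 76886/2927
q_5 = 56 ≤ 151 < 2927 = q_6, so the answer is 1471/56.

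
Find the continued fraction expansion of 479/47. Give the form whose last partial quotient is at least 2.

[10; 5, 4, 2]

479 = 10×47 + 9
47 = 5×9 + 2
9 = 4×2 + 1
2 = 2×1 + 0  (stop)
So 479/47 = [10; 5, 4, 2].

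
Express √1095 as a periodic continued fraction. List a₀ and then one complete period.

a₀ = ⌊√1095⌋ = 33.
With m₀=0, d₀=1 and mₖ₊₁ = dₖaₖ − mₖ, dₖ₊₁ = (n − mₖ₊₁²)/dₖ, aₖ₊₁ = ⌊(a₀+mₖ₊₁)/dₖ₊₁⌋:
  k=1: m=33, d=6, a=11
  k=2: m=33, d=1, a=66
d=1 and a=2a₀=66 at k=2, so the next step gives (m, d) = (33, 6) again — its k=1 value — and the period has length 2.

[33; 11, 66]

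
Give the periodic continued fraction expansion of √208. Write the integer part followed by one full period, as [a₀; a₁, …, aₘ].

[14; 2, 2, 1, 2, 2, 28]

a₀ = ⌊√208⌋ = 14.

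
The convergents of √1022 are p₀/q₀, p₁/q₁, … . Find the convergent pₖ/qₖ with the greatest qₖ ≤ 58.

√1022 = [31; 1, 30, 1, 62, …] (period length 4).
Convergents:
  p_0/q_0 = 31/1
  p_1/q_1 = 32/1
  p_2/q_2 = 991/31
  p_3/q_3 = 1023/32
  p_4/q_4 = 64417/2015
q_3 = 32 ≤ 58 < 2015 = q_4, so the answer is 1023/32.

1023/32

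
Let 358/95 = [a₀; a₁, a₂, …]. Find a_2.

3

358 = 3·95 + 73   →  a_0 = 3
95 = 1·73 + 22   →  a_1 = 1
73 = 3·22 + 7   →  a_2 = 3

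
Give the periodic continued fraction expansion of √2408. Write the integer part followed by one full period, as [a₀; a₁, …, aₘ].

a₀ = ⌊√2408⌋ = 49.
With m₀=0, d₀=1 and mₖ₊₁ = dₖaₖ − mₖ, dₖ₊₁ = (n − mₖ₊₁²)/dₖ, aₖ₊₁ = ⌊(a₀+mₖ₊₁)/dₖ₊₁⌋:
  k=1: m=49, d=7, a=14
  k=2: m=49, d=1, a=98
d=1 and a=2a₀=98 at k=2, so the next step gives (m, d) = (49, 7) again — its k=1 value — and the period has length 2.

[49; 14, 98]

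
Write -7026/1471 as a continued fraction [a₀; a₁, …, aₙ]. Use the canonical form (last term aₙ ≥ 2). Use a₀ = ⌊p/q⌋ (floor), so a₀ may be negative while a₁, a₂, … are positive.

-7026 = -5×1471 + 329
1471 = 4×329 + 155
329 = 2×155 + 19
155 = 8×19 + 3
19 = 6×3 + 1
3 = 3×1 + 0  (stop)
So -7026/1471 = [-5; 4, 2, 8, 6, 3].

[-5; 4, 2, 8, 6, 3]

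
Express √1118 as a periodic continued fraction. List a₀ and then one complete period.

[33; 2, 3, 2, 3, 2, 66]

a₀ = ⌊√1118⌋ = 33.
With m₀=0, d₀=1 and mₖ₊₁ = dₖaₖ − mₖ, dₖ₊₁ = (n − mₖ₊₁²)/dₖ, aₖ₊₁ = ⌊(a₀+mₖ₊₁)/dₖ₊₁⌋:
  k=1: m=33, d=29, a=2
  k=2: m=25, d=17, a=3
  k=3: m=26, d=26, a=2
  k=4: m=26, d=17, a=3
  k=5: m=25, d=29, a=2
  k=6: m=33, d=1, a=66
d=1 and a=2a₀=66 at k=6, so the next step gives (m, d) = (33, 29) again — its k=1 value — and the period has length 6.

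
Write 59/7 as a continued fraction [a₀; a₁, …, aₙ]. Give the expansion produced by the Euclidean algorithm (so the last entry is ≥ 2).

59 = 8·7 + 3
7 = 2·3 + 1
3 = 3·1 + 0  (stop)
So 59/7 = [8; 2, 3].

[8; 2, 3]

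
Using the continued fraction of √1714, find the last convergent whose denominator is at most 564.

√1714 = [41; 2, 2, 82, …] (period length 3).
Convergents:
  p_0/q_0 = 41/1
  p_1/q_1 = 83/2
  p_2/q_2 = 207/5
  p_3/q_3 = 17057/412
  p_4/q_4 = 34321/829
q_3 = 412 ≤ 564 < 829 = q_4, so the answer is 17057/412.

17057/412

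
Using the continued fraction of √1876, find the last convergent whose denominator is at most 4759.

137215/3168

√1876 = [43; 3, 5, 12, 5, 3, 86, …] (period length 6).
Convergents:
  p_0/q_0 = 43/1
  p_1/q_1 = 130/3
  p_2/q_2 = 693/16
  p_3/q_3 = 8446/195
  p_4/q_4 = 42923/991
  p_5/q_5 = 137215/3168
  p_6/q_6 = 11843413/273439
q_5 = 3168 ≤ 4759 < 273439 = q_6, so the answer is 137215/3168.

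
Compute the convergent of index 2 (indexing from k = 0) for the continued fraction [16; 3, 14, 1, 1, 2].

702/43

Using pₖ = aₖpₖ₋₁ + pₖ₋₂, qₖ = aₖqₖ₋₁ + qₖ₋₂ (with p₋₁=1, p₋₂=0, q₋₁=0, q₋₂=1):
  k=0: a=16, p=16, q=1
  k=1: a=3, p=49, q=3
  k=2: a=14, p=702, q=43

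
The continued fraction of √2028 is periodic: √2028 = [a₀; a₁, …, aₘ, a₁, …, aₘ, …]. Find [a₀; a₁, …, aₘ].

[45; 30, 90]

a₀ = ⌊√2028⌋ = 45.
With m₀=0, d₀=1 and mₖ₊₁ = dₖaₖ − mₖ, dₖ₊₁ = (n − mₖ₊₁²)/dₖ, aₖ₊₁ = ⌊(a₀+mₖ₊₁)/dₖ₊₁⌋:
  k=1: m=45, d=3, a=30
  k=2: m=45, d=1, a=90
d=1 and a=2a₀=90 at k=2, so the next step gives (m, d) = (45, 3) again — its k=1 value — and the period has length 2.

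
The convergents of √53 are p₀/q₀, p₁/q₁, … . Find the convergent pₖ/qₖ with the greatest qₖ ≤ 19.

51/7

√53 = [7; 3, 1, 1, 3, 14, …] (period length 5).
Convergents:
  p_0/q_0 = 7/1
  p_1/q_1 = 22/3
  p_2/q_2 = 29/4
  p_3/q_3 = 51/7
  p_4/q_4 = 182/25
q_3 = 7 ≤ 19 < 25 = q_4, so the answer is 51/7.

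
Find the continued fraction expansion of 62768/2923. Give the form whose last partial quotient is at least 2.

62768 = 21·2923 + 1385
2923 = 2·1385 + 153
1385 = 9·153 + 8
153 = 19·8 + 1
8 = 8·1 + 0  (stop)
So 62768/2923 = [21; 2, 9, 19, 8].

[21; 2, 9, 19, 8]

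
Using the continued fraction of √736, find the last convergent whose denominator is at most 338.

√736 = [27; 7, 1, 2, 1, 2, 1, 7, 54, …] (period length 8).
Convergents:
  p_0/q_0 = 27/1
  p_1/q_1 = 190/7
  p_2/q_2 = 217/8
  p_3/q_3 = 624/23
  p_4/q_4 = 841/31
  p_5/q_5 = 2306/85
  p_6/q_6 = 3147/116
  p_7/q_7 = 24335/897
q_6 = 116 ≤ 338 < 897 = q_7, so the answer is 3147/116.

3147/116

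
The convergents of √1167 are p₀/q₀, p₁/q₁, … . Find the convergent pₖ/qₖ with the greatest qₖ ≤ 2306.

60329/1766

√1167 = [34; 6, 5, 11, 5, 6, 68, …] (period length 6).
Convergents:
  p_0/q_0 = 34/1
  p_1/q_1 = 205/6
  p_2/q_2 = 1059/31
  p_3/q_3 = 11854/347
  p_4/q_4 = 60329/1766
  p_5/q_5 = 373828/10943
q_4 = 1766 ≤ 2306 < 10943 = q_5, so the answer is 60329/1766.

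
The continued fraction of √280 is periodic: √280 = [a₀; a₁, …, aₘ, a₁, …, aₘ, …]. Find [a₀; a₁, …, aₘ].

[16; 1, 2, 1, 2, 1, 32]

a₀ = ⌊√280⌋ = 16.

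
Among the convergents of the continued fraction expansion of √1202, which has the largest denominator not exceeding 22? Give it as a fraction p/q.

√1202 = [34; 1, 2, 34, 2, 1, 68, …] (period length 6).
Convergents:
  p_0/q_0 = 34/1
  p_1/q_1 = 35/1
  p_2/q_2 = 104/3
  p_3/q_3 = 3571/103
q_2 = 3 ≤ 22 < 103 = q_3, so the answer is 104/3.

104/3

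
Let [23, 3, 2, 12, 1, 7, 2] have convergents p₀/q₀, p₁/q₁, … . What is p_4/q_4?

Using pₖ = aₖpₖ₋₁ + pₖ₋₂, qₖ = aₖqₖ₋₁ + qₖ₋₂ (with p₋₁=1, p₋₂=0, q₋₁=0, q₋₂=1):
  k=0: a=23, p=23, q=1
  k=1: a=3, p=70, q=3
  k=2: a=2, p=163, q=7
  k=3: a=12, p=2026, q=87
  k=4: a=1, p=2189, q=94

2189/94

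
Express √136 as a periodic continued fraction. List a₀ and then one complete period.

a₀ = ⌊√136⌋ = 11.
With m₀=0, d₀=1 and mₖ₊₁ = dₖaₖ − mₖ, dₖ₊₁ = (n − mₖ₊₁²)/dₖ, aₖ₊₁ = ⌊(a₀+mₖ₊₁)/dₖ₊₁⌋:
  k=1: m=11, d=15, a=1
  k=2: m=4, d=8, a=1
  k=3: m=4, d=15, a=1
  k=4: m=11, d=1, a=22
d=1 and a=2a₀=22 at k=4, so the next step gives (m, d) = (11, 15) again — its k=1 value — and the period has length 4.

[11; 1, 1, 1, 22]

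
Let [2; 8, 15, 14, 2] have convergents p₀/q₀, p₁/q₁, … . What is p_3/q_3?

3615/1702

Using pₖ = aₖpₖ₋₁ + pₖ₋₂, qₖ = aₖqₖ₋₁ + qₖ₋₂ (with p₋₁=1, p₋₂=0, q₋₁=0, q₋₂=1):
  k=0: a=2, p=2, q=1
  k=1: a=8, p=17, q=8
  k=2: a=15, p=257, q=121
  k=3: a=14, p=3615, q=1702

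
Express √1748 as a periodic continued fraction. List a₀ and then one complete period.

a₀ = ⌊√1748⌋ = 41.
With m₀=0, d₀=1 and mₖ₊₁ = dₖaₖ − mₖ, dₖ₊₁ = (n − mₖ₊₁²)/dₖ, aₖ₊₁ = ⌊(a₀+mₖ₊₁)/dₖ₊₁⌋:
  k=1: m=41, d=67, a=1
  k=2: m=26, d=16, a=4
  k=3: m=38, d=19, a=4
  k=4: m=38, d=16, a=4
  k=5: m=26, d=67, a=1
  k=6: m=41, d=1, a=82
d=1 and a=2a₀=82 at k=6, so the next step gives (m, d) = (41, 67) again — its k=1 value — and the period has length 6.

[41; 1, 4, 4, 4, 1, 82]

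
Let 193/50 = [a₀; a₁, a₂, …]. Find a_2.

6

193 = 3·50 + 43   →  a_0 = 3
50 = 1·43 + 7   →  a_1 = 1
43 = 6·7 + 1   →  a_2 = 6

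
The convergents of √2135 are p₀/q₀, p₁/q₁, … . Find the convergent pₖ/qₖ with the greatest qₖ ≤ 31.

√2135 = [46; 4, 1, 5, 1, 4, 92, …] (period length 6).
Convergents:
  p_0/q_0 = 46/1
  p_1/q_1 = 185/4
  p_2/q_2 = 231/5
  p_3/q_3 = 1340/29
  p_4/q_4 = 1571/34
q_3 = 29 ≤ 31 < 34 = q_4, so the answer is 1340/29.

1340/29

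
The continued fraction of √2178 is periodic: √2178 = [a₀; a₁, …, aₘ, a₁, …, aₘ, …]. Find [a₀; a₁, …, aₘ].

a₀ = ⌊√2178⌋ = 46.
With m₀=0, d₀=1 and mₖ₊₁ = dₖaₖ − mₖ, dₖ₊₁ = (n − mₖ₊₁²)/dₖ, aₖ₊₁ = ⌊(a₀+mₖ₊₁)/dₖ₊₁⌋:
  k=1: m=46, d=62, a=1
  k=2: m=16, d=31, a=2
  k=3: m=46, d=2, a=46
  k=4: m=46, d=31, a=2
  k=5: m=16, d=62, a=1
  k=6: m=46, d=1, a=92
d=1 and a=2a₀=92 at k=6, so the next step gives (m, d) = (46, 62) again — its k=1 value — and the period has length 6.

[46; 1, 2, 46, 2, 1, 92]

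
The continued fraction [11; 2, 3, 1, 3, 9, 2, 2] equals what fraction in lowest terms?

18798/1643

Using pₖ = aₖpₖ₋₁ + pₖ₋₂ and qₖ = aₖqₖ₋₁ + qₖ₋₂:
  k=0: a=11, p=11, q=1
  k=1: a=2, p=23, q=2
  k=2: a=3, p=80, q=7
  k=3: a=1, p=103, q=9
  k=4: a=3, p=389, q=34
  k=5: a=9, p=3604, q=315
  k=6: a=2, p=7597, q=664
  k=7: a=2, p=18798, q=1643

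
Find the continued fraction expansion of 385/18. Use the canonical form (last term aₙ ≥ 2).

[21; 2, 1, 1, 3]

385 = 21·18 + 7
18 = 2·7 + 4
7 = 1·4 + 3
4 = 1·3 + 1
3 = 3·1 + 0  (stop)
So 385/18 = [21; 2, 1, 1, 3].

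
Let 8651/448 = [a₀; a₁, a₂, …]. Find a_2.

4

8651 = 19·448 + 139   →  a_0 = 19
448 = 3·139 + 31   →  a_1 = 3
139 = 4·31 + 15   →  a_2 = 4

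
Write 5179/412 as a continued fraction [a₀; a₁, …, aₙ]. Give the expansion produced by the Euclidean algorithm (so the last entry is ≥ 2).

5179 = 12*412 + 235
412 = 1*235 + 177
235 = 1*177 + 58
177 = 3*58 + 3
58 = 19*3 + 1
3 = 3*1 + 0  (stop)
So 5179/412 = [12; 1, 1, 3, 19, 3].

[12; 1, 1, 3, 19, 3]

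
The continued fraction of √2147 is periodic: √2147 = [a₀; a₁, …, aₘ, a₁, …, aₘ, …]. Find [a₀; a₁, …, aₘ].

a₀ = ⌊√2147⌋ = 46.
With m₀=0, d₀=1 and mₖ₊₁ = dₖaₖ − mₖ, dₖ₊₁ = (n − mₖ₊₁²)/dₖ, aₖ₊₁ = ⌊(a₀+mₖ₊₁)/dₖ₊₁⌋:
  k=1: m=46, d=31, a=2
  k=2: m=16, d=61, a=1
  k=3: m=45, d=2, a=45
  k=4: m=45, d=61, a=1
  k=5: m=16, d=31, a=2
  k=6: m=46, d=1, a=92
d=1 and a=2a₀=92 at k=6, so the next step gives (m, d) = (46, 31) again — its k=1 value — and the period has length 6.

[46; 2, 1, 45, 1, 2, 92]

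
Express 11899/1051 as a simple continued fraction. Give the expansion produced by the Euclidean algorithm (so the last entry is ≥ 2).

11899 = 11·1051 + 338
1051 = 3·338 + 37
338 = 9·37 + 5
37 = 7·5 + 2
5 = 2·2 + 1
2 = 2·1 + 0  (stop)
So 11899/1051 = [11; 3, 9, 7, 2, 2].

[11; 3, 9, 7, 2, 2]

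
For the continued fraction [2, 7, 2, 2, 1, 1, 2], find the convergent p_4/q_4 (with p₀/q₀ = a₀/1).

Using pₖ = aₖpₖ₋₁ + pₖ₋₂, qₖ = aₖqₖ₋₁ + qₖ₋₂ (with p₋₁=1, p₋₂=0, q₋₁=0, q₋₂=1):
  k=0: a=2, p=2, q=1
  k=1: a=7, p=15, q=7
  k=2: a=2, p=32, q=15
  k=3: a=2, p=79, q=37
  k=4: a=1, p=111, q=52

111/52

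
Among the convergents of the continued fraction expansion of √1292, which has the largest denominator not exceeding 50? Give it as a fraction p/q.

647/18

√1292 = [35; 1, 16, 1, 70, …] (period length 4).
Convergents:
  p_0/q_0 = 35/1
  p_1/q_1 = 36/1
  p_2/q_2 = 611/17
  p_3/q_3 = 647/18
  p_4/q_4 = 45901/1277
q_3 = 18 ≤ 50 < 1277 = q_4, so the answer is 647/18.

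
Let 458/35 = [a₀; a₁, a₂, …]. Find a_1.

458 = 13·35 + 3   →  a_0 = 13
35 = 11·3 + 2   →  a_1 = 11

11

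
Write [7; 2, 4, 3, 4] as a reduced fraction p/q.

Using pₖ = aₖpₖ₋₁ + pₖ₋₂ and qₖ = aₖqₖ₋₁ + qₖ₋₂:
  k=0: a=7, p=7, q=1
  k=1: a=2, p=15, q=2
  k=2: a=4, p=67, q=9
  k=3: a=3, p=216, q=29
  k=4: a=4, p=931, q=125

931/125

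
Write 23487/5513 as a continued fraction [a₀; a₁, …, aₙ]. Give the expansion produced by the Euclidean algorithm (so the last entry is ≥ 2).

[4; 3, 1, 5, 3, 9, 8]

23487 = 4·5513 + 1435
5513 = 3·1435 + 1208
1435 = 1·1208 + 227
1208 = 5·227 + 73
227 = 3·73 + 8
73 = 9·8 + 1
8 = 8·1 + 0  (stop)
So 23487/5513 = [4; 3, 1, 5, 3, 9, 8].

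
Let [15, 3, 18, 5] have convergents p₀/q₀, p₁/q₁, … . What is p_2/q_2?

843/55

Using pₖ = aₖpₖ₋₁ + pₖ₋₂, qₖ = aₖqₖ₋₁ + qₖ₋₂ (with p₋₁=1, p₋₂=0, q₋₁=0, q₋₂=1):
  k=0: a=15, p=15, q=1
  k=1: a=3, p=46, q=3
  k=2: a=18, p=843, q=55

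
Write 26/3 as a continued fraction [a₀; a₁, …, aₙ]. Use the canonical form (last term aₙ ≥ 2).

[8; 1, 2]

26 = 8×3 + 2
3 = 1×2 + 1
2 = 2×1 + 0  (stop)
So 26/3 = [8; 1, 2].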